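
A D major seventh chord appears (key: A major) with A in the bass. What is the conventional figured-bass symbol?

4/3

A is the fifth of D major seventh, so the chord is in second inversion.
A seventh chord in second inversion is figured 6/4/3, conventionally abbreviated 4/3.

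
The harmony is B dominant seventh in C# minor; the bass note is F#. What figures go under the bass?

F# is the fifth of B dominant seventh, so the chord is in second inversion.
A seventh chord in second inversion is figured 6/4/3, conventionally abbreviated 4/3.

4/3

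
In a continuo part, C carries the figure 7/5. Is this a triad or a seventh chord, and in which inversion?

seventh chord, root position

7/5 is shorthand for 7/5/3.
Intervals of 7/5/3 above the bass form a seventh chord; the bass is the root, so this is root position.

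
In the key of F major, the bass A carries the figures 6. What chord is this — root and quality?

The figures 6 indicate a triad in first inversion.
In first inversion the root lies a sixth above the bass: a sixth above A in F major is F.
The chord tones are A, C, F, giving F major.

F major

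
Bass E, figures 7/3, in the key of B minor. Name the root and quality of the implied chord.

E minor seventh

The figures 7/3 indicate a seventh chord in root position.
In root position the bass is the root, so the root is E.
The chord tones are E, G, B, D, giving E minor seventh.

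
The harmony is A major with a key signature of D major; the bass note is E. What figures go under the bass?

E is the fifth of A major, so the chord is in second inversion.
A triad in second inversion is figured 6/4, conventionally abbreviated 6/4.

6/4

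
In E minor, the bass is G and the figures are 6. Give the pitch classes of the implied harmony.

The written figures 6 are shorthand for 6/3: the 3 is implied.
A third above G in this key is B.
A sixth above G in this key is E.
Together with the bass G, this spells E minor in first inversion.

G, B, E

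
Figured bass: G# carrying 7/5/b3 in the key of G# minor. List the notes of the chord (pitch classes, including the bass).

G#, Bb, D#, F#

A third above G# in this key is B, lowered to Bb by the flat.
A fifth above G# in this key is D#.
A seventh above G# in this key is F#.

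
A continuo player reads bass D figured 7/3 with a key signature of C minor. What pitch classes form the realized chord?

D, F, Ab, C

The written figures 7/3 are shorthand for 7/5/3: the 5 is implied.
A third above D in this key is F.
A fifth above D in this key is Ab.
A seventh above D in this key is C.
Together with the bass D, this spells D half-diminished seventh in root position.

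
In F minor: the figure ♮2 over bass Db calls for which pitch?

Counting 1 letter step above Db lands on E; in F minor, that letter is Eb.
The ♮2 figure makes it natural, giving E.

E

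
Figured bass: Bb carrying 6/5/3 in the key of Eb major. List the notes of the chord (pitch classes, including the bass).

Bb, D, F, G

A third above Bb in this key is D.
A fifth above Bb in this key is F.
A sixth above Bb in this key is G.
Together with the bass Bb, this spells G minor seventh in first inversion.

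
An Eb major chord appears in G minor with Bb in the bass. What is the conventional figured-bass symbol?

Bb is the fifth of Eb major, so the chord is in second inversion.
A triad in second inversion is figured 6/4, conventionally abbreviated 6/4.

6/4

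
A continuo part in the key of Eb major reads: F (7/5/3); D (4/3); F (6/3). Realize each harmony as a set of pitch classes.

F (7/5/3): F, Ab, C, Eb.
D (6/4/3): D, F, G, Bb.
F (6/3): F, Ab, D.

F, Ab, C, Eb | D, F, G, Bb | F, Ab, D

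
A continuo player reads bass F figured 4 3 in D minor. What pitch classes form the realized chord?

F, A, Bb, D

The written figures 4 3 are shorthand for 6/4/3: the 6 is implied.
A third above F in this key is A.
A fourth above F in this key is Bb.
A sixth above F in this key is D.
Together with the bass F, this spells Bb major seventh in second inversion.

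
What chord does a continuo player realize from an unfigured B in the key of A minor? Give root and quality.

An unfigured bass indicates a triad in root position.
In root position the bass is the root, so the root is B.
The chord tones are B, D, F, giving B diminished.

B diminished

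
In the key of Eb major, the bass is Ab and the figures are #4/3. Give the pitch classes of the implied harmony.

Ab, C, D#, F

The written figures #4/3 are shorthand for 6/4/3: the 6 is implied.
A third above Ab in this key is C.
A fourth above Ab in this key is D, raised to D# by the sharp.
A sixth above Ab in this key is F.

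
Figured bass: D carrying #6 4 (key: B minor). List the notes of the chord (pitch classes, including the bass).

A fourth above D in this key is G.
A sixth above D in this key is B, raised to B# by the sharp.

D, G, B#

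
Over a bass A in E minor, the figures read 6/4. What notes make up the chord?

A, D, F#

A fourth above A in this key is D.
A sixth above A in this key is F#.
Together with the bass A, this spells D major in second inversion.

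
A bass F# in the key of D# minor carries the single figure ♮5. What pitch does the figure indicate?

Counting 4 letter steps above F# lands on C; in D# minor, that letter is C#.
The ♮5 figure makes it natural, giving C.

C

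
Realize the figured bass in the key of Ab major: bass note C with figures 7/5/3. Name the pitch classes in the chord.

A third above C in this key is Eb.
A fifth above C in this key is G.
A seventh above C in this key is Bb.
Together with the bass C, this spells C minor seventh in root position.

C, Eb, G, Bb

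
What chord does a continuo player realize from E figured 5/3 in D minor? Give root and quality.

E diminished

The figures 5/3 indicate a triad in root position.
In root position the bass is the root, so the root is E.
The chord tones are E, G, Bb, giving E diminished.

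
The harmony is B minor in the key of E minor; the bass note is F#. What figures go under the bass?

6/4

F# is the fifth of B minor, so the chord is in second inversion.
A triad in second inversion is figured 6/4, conventionally abbreviated 6/4.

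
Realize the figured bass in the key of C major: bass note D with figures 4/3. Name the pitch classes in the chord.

The written figures 4/3 are shorthand for 6/4/3: the 6 is implied.
A third above D in this key is F.
A fourth above D in this key is G.
A sixth above D in this key is B.
Together with the bass D, this spells G dominant seventh in second inversion.

D, F, G, B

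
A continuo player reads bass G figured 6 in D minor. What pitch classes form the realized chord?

G, Bb, E

The written figures 6 are shorthand for 6/3: the 3 is implied.
A third above G in this key is Bb.
A sixth above G in this key is E.
Together with the bass G, this spells E diminished in first inversion.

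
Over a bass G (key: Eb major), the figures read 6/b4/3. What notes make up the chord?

A third above G in this key is Bb.
A fourth above G in this key is C, lowered to Cb by the flat.
A sixth above G in this key is Eb.
Together with the bass G, this spells Cb augmented major seventh in second inversion.

G, Bb, Cb, Eb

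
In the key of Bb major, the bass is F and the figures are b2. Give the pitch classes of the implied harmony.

F, Gb, Bb, D

The written figures b2 are shorthand for 6/4/2: the 6/4 are implied.
A second above F in this key is G, lowered to Gb by the flat.
A fourth above F in this key is Bb.
A sixth above F in this key is D.
Together with the bass F, this spells Gb augmented major seventh in third inversion.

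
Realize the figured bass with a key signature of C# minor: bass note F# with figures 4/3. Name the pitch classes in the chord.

The written figures 4/3 are shorthand for 6/4/3: the 6 is implied.
A third above F# in this key is A.
A fourth above F# in this key is B.
A sixth above F# in this key is D#.
Together with the bass F#, this spells B dominant seventh in second inversion.

F#, A, B, D#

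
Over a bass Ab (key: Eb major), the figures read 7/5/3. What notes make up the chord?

A third above Ab in this key is C.
A fifth above Ab in this key is Eb.
A seventh above Ab in this key is G.
Together with the bass Ab, this spells Ab major seventh in root position.

Ab, C, Eb, G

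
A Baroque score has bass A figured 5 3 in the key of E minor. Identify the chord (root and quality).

A minor

The figures 5 3 indicate a triad in root position.
In root position the bass is the root, so the root is A.
The chord tones are A, C, E, giving A minor.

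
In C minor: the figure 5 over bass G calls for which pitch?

D

Counting 4 letter steps above G lands on D; in C minor, that letter is D.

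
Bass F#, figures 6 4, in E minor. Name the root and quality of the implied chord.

B minor

The figures 6 4 indicate a triad in second inversion.
In second inversion the root lies a fourth above the bass: a fourth above F# in E minor is B.
The chord tones are F#, B, D, giving B minor.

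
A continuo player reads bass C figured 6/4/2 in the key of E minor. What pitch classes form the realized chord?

C, D, F#, A

A second above C in this key is D.
A fourth above C in this key is F#.
A sixth above C in this key is A.
Together with the bass C, this spells D dominant seventh in third inversion.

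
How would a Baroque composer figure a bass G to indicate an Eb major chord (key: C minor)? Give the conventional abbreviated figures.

G is the third of Eb major, so the chord is in first inversion.
A triad in first inversion is figured 6/3, conventionally abbreviated 6.

6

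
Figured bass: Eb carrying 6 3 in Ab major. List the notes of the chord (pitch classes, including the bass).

Eb, G, C

A third above Eb in this key is G.
A sixth above Eb in this key is C.
Together with the bass Eb, this spells C minor in first inversion.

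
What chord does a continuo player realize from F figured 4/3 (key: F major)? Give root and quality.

The figures 4/3 indicate a seventh chord in second inversion.
In second inversion the root lies a fourth above the bass: a fourth above F in F major is Bb.
The chord tones are F, A, Bb, D, giving Bb major seventh.

Bb major seventh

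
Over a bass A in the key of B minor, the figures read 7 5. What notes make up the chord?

The written figures 7 5 are shorthand for 7/5/3: the 3 is implied.
A third above A in this key is C#.
A fifth above A in this key is E.
A seventh above A in this key is G.
Together with the bass A, this spells A dominant seventh in root position.

A, C#, E, G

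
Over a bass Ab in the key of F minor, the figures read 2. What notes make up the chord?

The written figures 2 are shorthand for 6/4/2: the 6/4 are implied.
A second above Ab in this key is Bb.
A fourth above Ab in this key is Db.
A sixth above Ab in this key is F.
Together with the bass Ab, this spells Bb minor seventh in third inversion.

Ab, Bb, Db, F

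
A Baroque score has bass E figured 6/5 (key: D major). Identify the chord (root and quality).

The figures 6/5 indicate a seventh chord in first inversion.
In first inversion the root lies a sixth above the bass: a sixth above E in D major is C#.
The chord tones are E, G, B, C#, giving C# half-diminished seventh.

C# half-diminished seventh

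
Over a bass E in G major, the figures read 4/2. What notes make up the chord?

E, F#, A, C

The written figures 4/2 are shorthand for 6/4/2: the 6 is implied.
A second above E in this key is F#.
A fourth above E in this key is A.
A sixth above E in this key is C.
Together with the bass E, this spells F# half-diminished seventh in third inversion.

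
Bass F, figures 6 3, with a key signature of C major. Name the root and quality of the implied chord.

The figures 6 3 indicate a triad in first inversion.
In first inversion the root lies a sixth above the bass: a sixth above F in C major is D.
The chord tones are F, A, D, giving D minor.

D minor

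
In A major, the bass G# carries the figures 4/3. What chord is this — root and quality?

The figures 4/3 indicate a seventh chord in second inversion.
In second inversion the root lies a fourth above the bass: a fourth above G# in A major is C#.
The chord tones are G#, B, C#, E, giving C# minor seventh.

C# minor seventh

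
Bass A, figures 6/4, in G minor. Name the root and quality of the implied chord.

D minor

The figures 6/4 indicate a triad in second inversion.
In second inversion the root lies a fourth above the bass: a fourth above A in G minor is D.
The chord tones are A, D, F, giving D minor.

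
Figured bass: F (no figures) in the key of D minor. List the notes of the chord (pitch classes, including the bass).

F, A, C

An unfigured bass implies 5/3.
A third above F in this key is A.
A fifth above F in this key is C.
Together with the bass F, this spells F major in root position.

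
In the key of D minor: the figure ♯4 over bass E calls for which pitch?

Counting 3 letter steps above E lands on A; in D minor, that letter is A.
The #4 figure raises it a semitone, giving A#.

A#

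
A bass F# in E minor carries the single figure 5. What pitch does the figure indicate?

C

Counting 4 letter steps above F# lands on C; in E minor, that letter is C.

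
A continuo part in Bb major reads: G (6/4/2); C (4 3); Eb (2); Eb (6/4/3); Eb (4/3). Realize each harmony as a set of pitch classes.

G, A, C, Eb | C, Eb, F, A | Eb, F, A, C | Eb, G, A, C | Eb, G, A, C

G (6/4/2): G, A, C, Eb.
C (6/4/3): C, Eb, F, A.
Eb (6/4/2): Eb, F, A, C.
Eb (6/4/3): Eb, G, A, C.
Eb (6/4/3): Eb, G, A, C.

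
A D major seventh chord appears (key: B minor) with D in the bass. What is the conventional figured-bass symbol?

D is the root of D major seventh, so the chord is in root position.
A seventh chord in root position is figured 7/5/3, conventionally abbreviated 7.

7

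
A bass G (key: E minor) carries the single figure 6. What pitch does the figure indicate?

E

Counting 5 letter steps above G lands on E; in E minor, that letter is E.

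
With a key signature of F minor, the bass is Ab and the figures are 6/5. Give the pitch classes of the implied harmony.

Ab, C, Eb, F

The written figures 6/5 are shorthand for 6/5/3: the 3 is implied.
A third above Ab in this key is C.
A fifth above Ab in this key is Eb.
A sixth above Ab in this key is F.
Together with the bass Ab, this spells F minor seventh in first inversion.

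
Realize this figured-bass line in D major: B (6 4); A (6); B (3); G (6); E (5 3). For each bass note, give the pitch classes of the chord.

B (6/4): B, E, G.
A (6/3): A, C#, F#.
B (5/3): B, D, F#.
G (6/3): G, B, E.
E (5/3): E, G, B.

B, E, G | A, C#, F# | B, D, F# | G, B, E | E, G, B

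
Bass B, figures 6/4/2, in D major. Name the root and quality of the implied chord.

C# half-diminished seventh

The figures 6/4/2 indicate a seventh chord in third inversion.
In third inversion the root lies a second above the bass: a second above B in D major is C#.
The chord tones are B, C#, E, G, giving C# half-diminished seventh.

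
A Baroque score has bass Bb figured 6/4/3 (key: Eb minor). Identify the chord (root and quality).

The figures 6/4/3 indicate a seventh chord in second inversion.
In second inversion the root lies a fourth above the bass: a fourth above Bb in Eb minor is Eb.
The chord tones are Bb, Db, Eb, Gb, giving Eb minor seventh.

Eb minor seventh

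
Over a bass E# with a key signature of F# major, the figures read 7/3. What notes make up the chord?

The written figures 7/3 are shorthand for 7/5/3: the 5 is implied.
A third above E# in this key is G#.
A fifth above E# in this key is B.
A seventh above E# in this key is D#.
Together with the bass E#, this spells E# half-diminished seventh in root position.

E#, G#, B, D#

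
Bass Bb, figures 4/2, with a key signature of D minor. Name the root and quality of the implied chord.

C dominant seventh

The figures 4/2 indicate a seventh chord in third inversion.
In third inversion the root lies a second above the bass: a second above Bb in D minor is C.
The chord tones are Bb, C, E, G, giving C dominant seventh.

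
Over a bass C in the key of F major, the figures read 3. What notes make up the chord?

C, E, G

The written figures 3 are shorthand for 5/3: the 5 is implied.
A third above C in this key is E.
A fifth above C in this key is G.
Together with the bass C, this spells C major in root position.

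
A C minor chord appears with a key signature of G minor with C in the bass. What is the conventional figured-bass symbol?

no figures

C is the root of C minor, so the chord is in root position.
A triad in root position is figured 5/3, conventionally abbreviated (no figures — root-position triad).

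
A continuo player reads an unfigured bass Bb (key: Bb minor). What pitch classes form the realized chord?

An unfigured bass implies 5/3.
A third above Bb in this key is Db.
A fifth above Bb in this key is F.
Together with the bass Bb, this spells Bb minor in root position.

Bb, Db, F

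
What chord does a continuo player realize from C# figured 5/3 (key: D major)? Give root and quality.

C# diminished

The figures 5/3 indicate a triad in root position.
In root position the bass is the root, so the root is C#.
The chord tones are C#, E, G, giving C# diminished.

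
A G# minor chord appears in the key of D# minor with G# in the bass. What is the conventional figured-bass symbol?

G# is the root of G# minor, so the chord is in root position.
A triad in root position is figured 5/3, conventionally abbreviated (no figures — root-position triad).

no figures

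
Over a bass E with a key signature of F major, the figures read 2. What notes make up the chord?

E, F, A, C

The written figures 2 are shorthand for 6/4/2: the 6/4 are implied.
A second above E in this key is F.
A fourth above E in this key is A.
A sixth above E in this key is C.
Together with the bass E, this spells F major seventh in third inversion.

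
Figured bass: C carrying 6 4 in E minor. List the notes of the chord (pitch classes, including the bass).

A fourth above C in this key is F#.
A sixth above C in this key is A.
Together with the bass C, this spells F# diminished in second inversion.

C, F#, A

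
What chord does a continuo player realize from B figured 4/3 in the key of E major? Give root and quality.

The figures 4/3 indicate a seventh chord in second inversion.
In second inversion the root lies a fourth above the bass: a fourth above B in E major is E.
The chord tones are B, D#, E, G#, giving E major seventh.

E major seventh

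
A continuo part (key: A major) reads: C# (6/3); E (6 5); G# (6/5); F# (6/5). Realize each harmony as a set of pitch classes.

C# (6/3): C#, E, A.
E (6/5/3): E, G#, B, C#.
G# (6/5/3): G#, B, D, E.
F# (6/5/3): F#, A, C#, D.

C#, E, A | E, G#, B, C# | G#, B, D, E | F#, A, C#, D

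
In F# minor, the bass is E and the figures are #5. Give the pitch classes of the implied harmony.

The written figures #5 are shorthand for 5/3: the 3 is implied.
A third above E in this key is G#.
A fifth above E in this key is B, raised to B# by the sharp.
Together with the bass E, this spells E augmented in root position.

E, G#, B#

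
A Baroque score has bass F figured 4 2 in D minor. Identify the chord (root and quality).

G minor seventh

The figures 4 2 indicate a seventh chord in third inversion.
In third inversion the root lies a second above the bass: a second above F in D minor is G.
The chord tones are F, G, Bb, D, giving G minor seventh.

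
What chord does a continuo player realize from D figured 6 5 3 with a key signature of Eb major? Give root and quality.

Bb dominant seventh

The figures 6 5 3 indicate a seventh chord in first inversion.
In first inversion the root lies a sixth above the bass: a sixth above D in Eb major is Bb.
The chord tones are D, F, Ab, Bb, giving Bb dominant seventh.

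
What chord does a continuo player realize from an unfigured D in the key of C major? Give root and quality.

An unfigured bass indicates a triad in root position.
In root position the bass is the root, so the root is D.
The chord tones are D, F, A, giving D minor.

D minor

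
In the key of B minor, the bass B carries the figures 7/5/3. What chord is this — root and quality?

B minor seventh

The figures 7/5/3 indicate a seventh chord in root position.
In root position the bass is the root, so the root is B.
The chord tones are B, D, F#, A, giving B minor seventh.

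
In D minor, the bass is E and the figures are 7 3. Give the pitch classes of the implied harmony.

The written figures 7 3 are shorthand for 7/5/3: the 5 is implied.
A third above E in this key is G.
A fifth above E in this key is Bb.
A seventh above E in this key is D.
Together with the bass E, this spells E half-diminished seventh in root position.

E, G, Bb, D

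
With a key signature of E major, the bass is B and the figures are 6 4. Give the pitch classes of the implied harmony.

A fourth above B in this key is E.
A sixth above B in this key is G#.
Together with the bass B, this spells E major in second inversion.

B, E, G#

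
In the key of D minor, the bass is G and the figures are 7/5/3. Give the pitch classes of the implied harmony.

G, Bb, D, F

A third above G in this key is Bb.
A fifth above G in this key is D.
A seventh above G in this key is F.
Together with the bass G, this spells G minor seventh in root position.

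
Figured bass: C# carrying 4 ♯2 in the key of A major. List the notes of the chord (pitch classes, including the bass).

The written figures 4 ♯2 are shorthand for 6/4/2: the 6 is implied.
A second above C# in this key is D, raised to D# by the sharp.
A fourth above C# in this key is F#.
A sixth above C# in this key is A.
Together with the bass C#, this spells D# half-diminished seventh in third inversion.

C#, D#, F#, A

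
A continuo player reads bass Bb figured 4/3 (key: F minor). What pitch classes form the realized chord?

Bb, Db, Eb, G

The written figures 4/3 are shorthand for 6/4/3: the 6 is implied.
A third above Bb in this key is Db.
A fourth above Bb in this key is Eb.
A sixth above Bb in this key is G.
Together with the bass Bb, this spells Eb dominant seventh in second inversion.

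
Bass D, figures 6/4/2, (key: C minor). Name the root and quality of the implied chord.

Eb major seventh

The figures 6/4/2 indicate a seventh chord in third inversion.
In third inversion the root lies a second above the bass: a second above D in C minor is Eb.
The chord tones are D, Eb, G, Bb, giving Eb major seventh.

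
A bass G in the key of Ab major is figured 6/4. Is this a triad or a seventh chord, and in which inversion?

Intervals of 6/4 above the bass form a triad; the bass is the fifth, so this is second inversion.

triad, second inversion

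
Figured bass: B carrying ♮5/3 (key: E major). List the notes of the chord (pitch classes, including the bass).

A third above B in this key is D#.
A fifth above B in this key is F#, made natural (F) by the ♮ figure.

B, D#, F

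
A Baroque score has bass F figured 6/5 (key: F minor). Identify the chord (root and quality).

Db major seventh

The figures 6/5 indicate a seventh chord in first inversion.
In first inversion the root lies a sixth above the bass: a sixth above F in F minor is Db.
The chord tones are F, Ab, C, Db, giving Db major seventh.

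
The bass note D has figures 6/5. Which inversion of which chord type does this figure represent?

6/5 is shorthand for 6/5/3.
Intervals of 6/5/3 above the bass form a seventh chord; the bass is the third, so this is first inversion.

seventh chord, first inversion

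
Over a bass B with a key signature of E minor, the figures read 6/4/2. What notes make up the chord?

A second above B in this key is C.
A fourth above B in this key is E.
A sixth above B in this key is G.
Together with the bass B, this spells C major seventh in third inversion.

B, C, E, G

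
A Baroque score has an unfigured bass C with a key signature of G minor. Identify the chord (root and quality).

An unfigured bass indicates a triad in root position.
In root position the bass is the root, so the root is C.
The chord tones are C, Eb, G, giving C minor.

C minor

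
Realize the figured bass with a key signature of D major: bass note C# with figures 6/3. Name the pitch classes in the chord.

C#, E, A

A third above C# in this key is E.
A sixth above C# in this key is A.
Together with the bass C#, this spells A major in first inversion.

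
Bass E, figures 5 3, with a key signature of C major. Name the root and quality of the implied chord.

The figures 5 3 indicate a triad in root position.
In root position the bass is the root, so the root is E.
The chord tones are E, G, B, giving E minor.

E minor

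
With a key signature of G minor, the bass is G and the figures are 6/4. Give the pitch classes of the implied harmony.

A fourth above G in this key is C.
A sixth above G in this key is Eb.
Together with the bass G, this spells C minor in second inversion.

G, C, Eb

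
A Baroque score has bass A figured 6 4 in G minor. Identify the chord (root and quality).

The figures 6 4 indicate a triad in second inversion.
In second inversion the root lies a fourth above the bass: a fourth above A in G minor is D.
The chord tones are A, D, F, giving D minor.

D minor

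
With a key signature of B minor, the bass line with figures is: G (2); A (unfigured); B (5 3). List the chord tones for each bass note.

G (6/4/2): G, A, C#, E.
A (5/3): A, C#, E.
B (5/3): B, D, F#.

G, A, C#, E | A, C#, E | B, D, F#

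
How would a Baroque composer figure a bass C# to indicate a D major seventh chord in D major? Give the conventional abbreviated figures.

4/2

C# is the seventh of D major seventh, so the chord is in third inversion.
A seventh chord in third inversion is figured 6/4/2, conventionally abbreviated 4/2.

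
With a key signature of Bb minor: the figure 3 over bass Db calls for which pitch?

F

Counting 2 letter steps above Db lands on F; in Bb minor, that letter is F.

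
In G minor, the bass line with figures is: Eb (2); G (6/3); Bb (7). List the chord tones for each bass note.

Eb, F, A, C | G, Bb, Eb | Bb, D, F, A

Eb (6/4/2): Eb, F, A, C.
G (6/3): G, Bb, Eb.
Bb (7/5/3): Bb, D, F, A.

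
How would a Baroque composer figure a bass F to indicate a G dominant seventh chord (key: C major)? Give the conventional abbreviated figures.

4/2

F is the seventh of G dominant seventh, so the chord is in third inversion.
A seventh chord in third inversion is figured 6/4/2, conventionally abbreviated 4/2.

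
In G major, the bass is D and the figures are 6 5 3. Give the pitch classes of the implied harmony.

D, F#, A, B

A third above D in this key is F#.
A fifth above D in this key is A.
A sixth above D in this key is B.
Together with the bass D, this spells B minor seventh in first inversion.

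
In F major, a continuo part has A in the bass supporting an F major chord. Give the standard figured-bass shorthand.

6

A is the third of F major, so the chord is in first inversion.
A triad in first inversion is figured 6/3, conventionally abbreviated 6.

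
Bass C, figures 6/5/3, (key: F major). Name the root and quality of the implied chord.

The figures 6/5/3 indicate a seventh chord in first inversion.
In first inversion the root lies a sixth above the bass: a sixth above C in F major is A.
The chord tones are C, E, G, A, giving A minor seventh.

A minor seventh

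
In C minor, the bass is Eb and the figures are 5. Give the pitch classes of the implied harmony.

Eb, G, Bb

The written figures 5 are shorthand for 5/3: the 3 is implied.
A third above Eb in this key is G.
A fifth above Eb in this key is Bb.
Together with the bass Eb, this spells Eb major in root position.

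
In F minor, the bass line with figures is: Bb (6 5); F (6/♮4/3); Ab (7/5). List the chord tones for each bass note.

Bb (6/5/3): Bb, Db, F, G.
F (6/♮4/3): F, Ab, B, Db.
Ab (7/5/3): Ab, C, Eb, G.

Bb, Db, F, G | F, Ab, B, Db | Ab, C, Eb, G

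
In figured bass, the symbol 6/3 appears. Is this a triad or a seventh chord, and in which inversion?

Intervals of 6/3 above the bass form a triad; the bass is the third, so this is first inversion.

triad, first inversion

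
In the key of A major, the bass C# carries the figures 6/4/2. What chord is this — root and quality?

D major seventh

The figures 6/4/2 indicate a seventh chord in third inversion.
In third inversion the root lies a second above the bass: a second above C# in A major is D.
The chord tones are C#, D, F#, A, giving D major seventh.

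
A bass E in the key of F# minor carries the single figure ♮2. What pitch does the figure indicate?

F

Counting 1 letter step above E lands on F; in F# minor, that letter is F#.
The ♮2 figure makes it natural, giving F.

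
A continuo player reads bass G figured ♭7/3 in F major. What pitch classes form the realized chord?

The written figures ♭7/3 are shorthand for 7/5/3: the 5 is implied.
A third above G in this key is Bb.
A fifth above G in this key is D.
A seventh above G in this key is F, lowered to Fb by the flat.

G, Bb, D, Fb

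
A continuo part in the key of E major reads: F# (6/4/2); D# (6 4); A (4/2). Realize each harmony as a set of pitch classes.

F# (6/4/2): F#, G#, B, D#.
D# (6/4): D#, G#, B.
A (6/4/2): A, B, D#, F#.

F#, G#, B, D# | D#, G#, B | A, B, D#, F#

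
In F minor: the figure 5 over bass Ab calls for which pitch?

Eb

Counting 4 letter steps above Ab lands on E; in F minor, that letter is Eb.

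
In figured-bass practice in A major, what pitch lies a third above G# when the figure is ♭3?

Bb

Counting 2 letter steps above G# lands on B; in A major, that letter is B.
The b3 figure lowers it a semitone, giving Bb.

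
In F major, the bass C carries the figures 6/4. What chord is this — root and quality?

The figures 6/4 indicate a triad in second inversion.
In second inversion the root lies a fourth above the bass: a fourth above C in F major is F.
The chord tones are C, F, A, giving F major.

F major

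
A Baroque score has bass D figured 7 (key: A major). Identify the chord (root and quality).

The figures 7 indicate a seventh chord in root position.
In root position the bass is the root, so the root is D.
The chord tones are D, F#, A, C#, giving D major seventh.

D major seventh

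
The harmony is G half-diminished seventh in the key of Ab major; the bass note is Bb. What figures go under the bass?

6/5

Bb is the third of G half-diminished seventh, so the chord is in first inversion.
A seventh chord in first inversion is figured 6/5/3, conventionally abbreviated 6/5.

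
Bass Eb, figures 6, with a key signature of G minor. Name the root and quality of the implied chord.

C minor

The figures 6 indicate a triad in first inversion.
In first inversion the root lies a sixth above the bass: a sixth above Eb in G minor is C.
The chord tones are Eb, G, C, giving C minor.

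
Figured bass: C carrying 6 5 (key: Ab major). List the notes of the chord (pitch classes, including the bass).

The written figures 6 5 are shorthand for 6/5/3: the 3 is implied.
A third above C in this key is Eb.
A fifth above C in this key is G.
A sixth above C in this key is Ab.
Together with the bass C, this spells Ab major seventh in first inversion.

C, Eb, G, Ab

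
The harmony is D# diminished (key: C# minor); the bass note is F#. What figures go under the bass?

F# is the third of D# diminished, so the chord is in first inversion.
A triad in first inversion is figured 6/3, conventionally abbreviated 6.

6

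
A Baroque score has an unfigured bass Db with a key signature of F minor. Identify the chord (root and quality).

Db major

An unfigured bass indicates a triad in root position.
In root position the bass is the root, so the root is Db.
The chord tones are Db, F, Ab, giving Db major.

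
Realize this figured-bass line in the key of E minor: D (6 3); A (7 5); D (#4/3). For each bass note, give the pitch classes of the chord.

D (6/3): D, F#, B.
A (7/5/3): A, C, E, G.
D (6/#4/3): D, F#, G#, B.

D, F#, B | A, C, E, G | D, F#, G#, B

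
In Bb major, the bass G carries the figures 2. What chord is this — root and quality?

The figures 2 indicate a seventh chord in third inversion.
In third inversion the root lies a second above the bass: a second above G in Bb major is A.
The chord tones are G, A, C, Eb, giving A half-diminished seventh.

A half-diminished seventh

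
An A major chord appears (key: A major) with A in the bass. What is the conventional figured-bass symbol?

no figures

A is the root of A major, so the chord is in root position.
A triad in root position is figured 5/3, conventionally abbreviated (no figures — root-position triad).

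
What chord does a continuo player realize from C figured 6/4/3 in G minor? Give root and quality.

The figures 6/4/3 indicate a seventh chord in second inversion.
In second inversion the root lies a fourth above the bass: a fourth above C in G minor is F.
The chord tones are C, Eb, F, A, giving F dominant seventh.

F dominant seventh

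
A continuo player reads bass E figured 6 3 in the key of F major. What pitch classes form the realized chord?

A third above E in this key is G.
A sixth above E in this key is C.
Together with the bass E, this spells C major in first inversion.

E, G, C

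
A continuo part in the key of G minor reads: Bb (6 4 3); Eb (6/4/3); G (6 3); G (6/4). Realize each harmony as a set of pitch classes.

Bb (6/4/3): Bb, D, Eb, G.
Eb (6/4/3): Eb, G, A, C.
G (6/3): G, Bb, Eb.
G (6/4): G, C, Eb.

Bb, D, Eb, G | Eb, G, A, C | G, Bb, Eb | G, C, Eb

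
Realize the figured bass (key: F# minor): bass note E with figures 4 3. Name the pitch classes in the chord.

The written figures 4 3 are shorthand for 6/4/3: the 6 is implied.
A third above E in this key is G#.
A fourth above E in this key is A.
A sixth above E in this key is C#.
Together with the bass E, this spells A major seventh in second inversion.

E, G#, A, C#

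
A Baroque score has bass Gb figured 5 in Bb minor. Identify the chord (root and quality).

The figures 5 indicate a triad in root position.
In root position the bass is the root, so the root is Gb.
The chord tones are Gb, Bb, Db, giving Gb major.

Gb major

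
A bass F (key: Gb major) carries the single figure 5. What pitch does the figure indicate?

Cb

Counting 4 letter steps above F lands on C; in Gb major, that letter is Cb.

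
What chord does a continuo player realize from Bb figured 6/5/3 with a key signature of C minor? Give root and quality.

The figures 6/5/3 indicate a seventh chord in first inversion.
In first inversion the root lies a sixth above the bass: a sixth above Bb in C minor is G.
The chord tones are Bb, D, F, G, giving G minor seventh.

G minor seventh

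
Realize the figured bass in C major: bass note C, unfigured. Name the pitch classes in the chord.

C, E, G

An unfigured bass implies 5/3.
A third above C in this key is E.
A fifth above C in this key is G.
Together with the bass C, this spells C major in root position.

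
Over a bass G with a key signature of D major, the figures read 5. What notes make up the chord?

G, B, D

The written figures 5 are shorthand for 5/3: the 3 is implied.
A third above G in this key is B.
A fifth above G in this key is D.
Together with the bass G, this spells G major in root position.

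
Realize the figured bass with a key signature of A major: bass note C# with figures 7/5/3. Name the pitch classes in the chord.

C#, E, G#, B

A third above C# in this key is E.
A fifth above C# in this key is G#.
A seventh above C# in this key is B.
Together with the bass C#, this spells C# minor seventh in root position.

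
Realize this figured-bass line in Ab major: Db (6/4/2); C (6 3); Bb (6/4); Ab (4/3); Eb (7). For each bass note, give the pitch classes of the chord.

Db (6/4/2): Db, Eb, G, Bb.
C (6/3): C, Eb, Ab.
Bb (6/4): Bb, Eb, G.
Ab (6/4/3): Ab, C, Db, F.
Eb (7/5/3): Eb, G, Bb, Db.

Db, Eb, G, Bb | C, Eb, Ab | Bb, Eb, G | Ab, C, Db, F | Eb, G, Bb, Db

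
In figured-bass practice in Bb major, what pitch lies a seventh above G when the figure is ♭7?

Counting 6 letter steps above G lands on F; in Bb major, that letter is F.
The b7 figure lowers it a semitone, giving Fb.

Fb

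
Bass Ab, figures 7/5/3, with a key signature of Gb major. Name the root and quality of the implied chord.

Ab minor seventh

The figures 7/5/3 indicate a seventh chord in root position.
In root position the bass is the root, so the root is Ab.
The chord tones are Ab, Cb, Eb, Gb, giving Ab minor seventh.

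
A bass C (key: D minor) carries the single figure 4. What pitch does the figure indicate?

Counting 3 letter steps above C lands on F; in D minor, that letter is F.

F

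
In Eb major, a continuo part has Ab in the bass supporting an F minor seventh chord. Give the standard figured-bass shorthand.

Ab is the third of F minor seventh, so the chord is in first inversion.
A seventh chord in first inversion is figured 6/5/3, conventionally abbreviated 6/5.

6/5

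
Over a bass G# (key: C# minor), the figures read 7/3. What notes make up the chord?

The written figures 7/3 are shorthand for 7/5/3: the 5 is implied.
A third above G# in this key is B.
A fifth above G# in this key is D#.
A seventh above G# in this key is F#.
Together with the bass G#, this spells G# minor seventh in root position.

G#, B, D#, F#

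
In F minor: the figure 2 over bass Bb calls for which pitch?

C

Counting 1 letter step above Bb lands on C; in F minor, that letter is C.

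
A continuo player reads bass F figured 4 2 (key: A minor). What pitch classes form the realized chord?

F, G, B, D

The written figures 4 2 are shorthand for 6/4/2: the 6 is implied.
A second above F in this key is G.
A fourth above F in this key is B.
A sixth above F in this key is D.
Together with the bass F, this spells G dominant seventh in third inversion.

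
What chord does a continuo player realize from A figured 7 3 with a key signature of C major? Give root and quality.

The figures 7 3 indicate a seventh chord in root position.
In root position the bass is the root, so the root is A.
The chord tones are A, C, E, G, giving A minor seventh.

A minor seventh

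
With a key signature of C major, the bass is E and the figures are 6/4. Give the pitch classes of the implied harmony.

E, A, C

A fourth above E in this key is A.
A sixth above E in this key is C.
Together with the bass E, this spells A minor in second inversion.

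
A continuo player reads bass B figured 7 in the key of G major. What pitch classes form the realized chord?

B, D, F#, A

The written figures 7 are shorthand for 7/5/3: the 5/3 are implied.
A third above B in this key is D.
A fifth above B in this key is F#.
A seventh above B in this key is A.
Together with the bass B, this spells B minor seventh in root position.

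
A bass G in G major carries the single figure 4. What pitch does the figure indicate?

C

Counting 3 letter steps above G lands on C; in G major, that letter is C.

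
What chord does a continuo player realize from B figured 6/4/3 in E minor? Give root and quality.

E minor seventh

The figures 6/4/3 indicate a seventh chord in second inversion.
In second inversion the root lies a fourth above the bass: a fourth above B in E minor is E.
The chord tones are B, D, E, G, giving E minor seventh.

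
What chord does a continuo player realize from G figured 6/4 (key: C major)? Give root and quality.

The figures 6/4 indicate a triad in second inversion.
In second inversion the root lies a fourth above the bass: a fourth above G in C major is C.
The chord tones are G, C, E, giving C major.

C major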